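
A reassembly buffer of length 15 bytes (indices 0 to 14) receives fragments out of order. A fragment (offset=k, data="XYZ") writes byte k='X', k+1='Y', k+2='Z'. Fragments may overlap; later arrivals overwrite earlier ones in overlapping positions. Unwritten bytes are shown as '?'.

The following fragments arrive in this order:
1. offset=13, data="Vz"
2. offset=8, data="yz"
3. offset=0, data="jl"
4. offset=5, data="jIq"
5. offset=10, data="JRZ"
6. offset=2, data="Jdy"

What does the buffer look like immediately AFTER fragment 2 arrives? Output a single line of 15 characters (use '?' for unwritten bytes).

Fragment 1: offset=13 data="Vz" -> buffer=?????????????Vz
Fragment 2: offset=8 data="yz" -> buffer=????????yz???Vz

Answer: ????????yz???Vz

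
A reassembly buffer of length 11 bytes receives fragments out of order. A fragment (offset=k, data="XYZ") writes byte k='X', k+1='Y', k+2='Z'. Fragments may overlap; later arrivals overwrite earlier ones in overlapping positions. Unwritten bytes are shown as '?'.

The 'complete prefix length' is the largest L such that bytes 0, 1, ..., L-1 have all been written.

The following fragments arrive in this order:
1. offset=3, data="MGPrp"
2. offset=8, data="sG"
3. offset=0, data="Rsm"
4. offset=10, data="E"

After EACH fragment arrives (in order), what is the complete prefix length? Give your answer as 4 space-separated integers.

Answer: 0 0 10 11

Derivation:
Fragment 1: offset=3 data="MGPrp" -> buffer=???MGPrp??? -> prefix_len=0
Fragment 2: offset=8 data="sG" -> buffer=???MGPrpsG? -> prefix_len=0
Fragment 3: offset=0 data="Rsm" -> buffer=RsmMGPrpsG? -> prefix_len=10
Fragment 4: offset=10 data="E" -> buffer=RsmMGPrpsGE -> prefix_len=11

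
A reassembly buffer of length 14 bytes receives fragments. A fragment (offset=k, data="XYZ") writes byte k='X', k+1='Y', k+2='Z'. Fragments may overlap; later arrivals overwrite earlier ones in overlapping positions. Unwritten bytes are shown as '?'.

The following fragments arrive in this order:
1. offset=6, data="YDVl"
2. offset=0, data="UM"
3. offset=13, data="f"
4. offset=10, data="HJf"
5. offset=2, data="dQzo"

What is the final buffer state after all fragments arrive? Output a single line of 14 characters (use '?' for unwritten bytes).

Answer: UMdQzoYDVlHJff

Derivation:
Fragment 1: offset=6 data="YDVl" -> buffer=??????YDVl????
Fragment 2: offset=0 data="UM" -> buffer=UM????YDVl????
Fragment 3: offset=13 data="f" -> buffer=UM????YDVl???f
Fragment 4: offset=10 data="HJf" -> buffer=UM????YDVlHJff
Fragment 5: offset=2 data="dQzo" -> buffer=UMdQzoYDVlHJff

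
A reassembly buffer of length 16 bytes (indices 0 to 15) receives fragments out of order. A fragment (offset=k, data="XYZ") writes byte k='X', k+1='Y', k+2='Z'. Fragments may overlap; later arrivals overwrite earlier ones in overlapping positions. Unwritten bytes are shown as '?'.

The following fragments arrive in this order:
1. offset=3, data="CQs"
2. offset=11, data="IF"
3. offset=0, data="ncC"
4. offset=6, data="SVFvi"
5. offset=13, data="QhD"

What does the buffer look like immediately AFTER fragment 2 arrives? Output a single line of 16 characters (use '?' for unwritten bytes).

Fragment 1: offset=3 data="CQs" -> buffer=???CQs??????????
Fragment 2: offset=11 data="IF" -> buffer=???CQs?????IF???

Answer: ???CQs?????IF???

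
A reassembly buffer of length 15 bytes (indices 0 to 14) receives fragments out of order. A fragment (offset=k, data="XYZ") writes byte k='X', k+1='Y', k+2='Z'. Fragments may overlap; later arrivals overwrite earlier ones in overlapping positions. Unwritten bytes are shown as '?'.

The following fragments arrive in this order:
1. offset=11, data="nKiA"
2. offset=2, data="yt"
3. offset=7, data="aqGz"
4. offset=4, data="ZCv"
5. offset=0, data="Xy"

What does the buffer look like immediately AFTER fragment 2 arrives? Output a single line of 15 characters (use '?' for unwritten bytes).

Answer: ??yt???????nKiA

Derivation:
Fragment 1: offset=11 data="nKiA" -> buffer=???????????nKiA
Fragment 2: offset=2 data="yt" -> buffer=??yt???????nKiA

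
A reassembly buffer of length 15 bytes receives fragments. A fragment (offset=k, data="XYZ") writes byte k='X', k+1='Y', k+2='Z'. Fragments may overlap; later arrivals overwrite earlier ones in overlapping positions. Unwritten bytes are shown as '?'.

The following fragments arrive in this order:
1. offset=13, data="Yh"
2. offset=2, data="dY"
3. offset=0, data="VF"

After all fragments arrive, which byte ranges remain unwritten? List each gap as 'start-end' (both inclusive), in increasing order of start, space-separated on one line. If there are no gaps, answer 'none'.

Fragment 1: offset=13 len=2
Fragment 2: offset=2 len=2
Fragment 3: offset=0 len=2
Gaps: 4-12

Answer: 4-12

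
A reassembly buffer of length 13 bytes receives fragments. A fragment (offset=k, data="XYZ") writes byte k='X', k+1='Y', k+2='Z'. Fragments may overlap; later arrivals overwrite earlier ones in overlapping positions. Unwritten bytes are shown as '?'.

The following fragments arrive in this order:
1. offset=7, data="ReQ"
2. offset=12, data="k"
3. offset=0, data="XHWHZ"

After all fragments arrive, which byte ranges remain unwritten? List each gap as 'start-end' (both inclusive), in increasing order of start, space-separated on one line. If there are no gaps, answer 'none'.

Answer: 5-6 10-11

Derivation:
Fragment 1: offset=7 len=3
Fragment 2: offset=12 len=1
Fragment 3: offset=0 len=5
Gaps: 5-6 10-11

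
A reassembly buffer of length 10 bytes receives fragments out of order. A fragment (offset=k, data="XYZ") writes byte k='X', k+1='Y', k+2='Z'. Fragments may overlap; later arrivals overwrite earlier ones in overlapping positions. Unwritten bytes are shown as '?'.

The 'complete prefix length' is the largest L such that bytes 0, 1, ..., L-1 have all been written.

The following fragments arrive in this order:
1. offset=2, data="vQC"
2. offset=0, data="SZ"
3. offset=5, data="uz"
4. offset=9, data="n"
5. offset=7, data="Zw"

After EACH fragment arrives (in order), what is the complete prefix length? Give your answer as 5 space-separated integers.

Fragment 1: offset=2 data="vQC" -> buffer=??vQC????? -> prefix_len=0
Fragment 2: offset=0 data="SZ" -> buffer=SZvQC????? -> prefix_len=5
Fragment 3: offset=5 data="uz" -> buffer=SZvQCuz??? -> prefix_len=7
Fragment 4: offset=9 data="n" -> buffer=SZvQCuz??n -> prefix_len=7
Fragment 5: offset=7 data="Zw" -> buffer=SZvQCuzZwn -> prefix_len=10

Answer: 0 5 7 7 10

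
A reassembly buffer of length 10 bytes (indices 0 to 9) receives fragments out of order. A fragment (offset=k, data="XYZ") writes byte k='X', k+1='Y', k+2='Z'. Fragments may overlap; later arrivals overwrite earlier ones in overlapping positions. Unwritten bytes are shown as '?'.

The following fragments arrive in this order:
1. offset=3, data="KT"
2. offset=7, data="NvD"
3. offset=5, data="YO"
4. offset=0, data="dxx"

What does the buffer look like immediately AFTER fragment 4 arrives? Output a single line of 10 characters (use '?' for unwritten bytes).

Answer: dxxKTYONvD

Derivation:
Fragment 1: offset=3 data="KT" -> buffer=???KT?????
Fragment 2: offset=7 data="NvD" -> buffer=???KT??NvD
Fragment 3: offset=5 data="YO" -> buffer=???KTYONvD
Fragment 4: offset=0 data="dxx" -> buffer=dxxKTYONvD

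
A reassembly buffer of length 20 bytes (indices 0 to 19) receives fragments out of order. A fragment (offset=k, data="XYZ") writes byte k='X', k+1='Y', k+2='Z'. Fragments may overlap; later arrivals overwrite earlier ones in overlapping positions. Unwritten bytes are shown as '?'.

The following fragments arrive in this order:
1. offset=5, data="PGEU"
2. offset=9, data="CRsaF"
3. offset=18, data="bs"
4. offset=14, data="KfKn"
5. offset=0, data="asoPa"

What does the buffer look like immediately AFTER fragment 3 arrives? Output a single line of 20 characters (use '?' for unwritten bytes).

Fragment 1: offset=5 data="PGEU" -> buffer=?????PGEU???????????
Fragment 2: offset=9 data="CRsaF" -> buffer=?????PGEUCRsaF??????
Fragment 3: offset=18 data="bs" -> buffer=?????PGEUCRsaF????bs

Answer: ?????PGEUCRsaF????bs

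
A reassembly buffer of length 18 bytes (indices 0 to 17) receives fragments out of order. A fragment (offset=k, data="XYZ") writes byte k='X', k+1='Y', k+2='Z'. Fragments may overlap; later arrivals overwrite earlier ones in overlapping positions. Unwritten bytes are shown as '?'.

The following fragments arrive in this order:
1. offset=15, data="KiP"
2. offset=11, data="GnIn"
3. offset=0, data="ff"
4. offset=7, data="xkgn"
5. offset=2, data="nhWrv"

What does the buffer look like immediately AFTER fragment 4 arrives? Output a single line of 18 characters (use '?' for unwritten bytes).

Answer: ff?????xkgnGnInKiP

Derivation:
Fragment 1: offset=15 data="KiP" -> buffer=???????????????KiP
Fragment 2: offset=11 data="GnIn" -> buffer=???????????GnInKiP
Fragment 3: offset=0 data="ff" -> buffer=ff?????????GnInKiP
Fragment 4: offset=7 data="xkgn" -> buffer=ff?????xkgnGnInKiP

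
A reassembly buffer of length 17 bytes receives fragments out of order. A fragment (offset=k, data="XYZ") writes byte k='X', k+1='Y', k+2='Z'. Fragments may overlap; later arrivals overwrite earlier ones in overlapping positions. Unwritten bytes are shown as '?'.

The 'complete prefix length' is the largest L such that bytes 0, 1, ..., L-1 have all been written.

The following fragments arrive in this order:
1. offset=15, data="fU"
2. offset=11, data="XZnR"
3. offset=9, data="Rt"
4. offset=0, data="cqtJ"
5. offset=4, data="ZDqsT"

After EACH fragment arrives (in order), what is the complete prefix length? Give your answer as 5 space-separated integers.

Fragment 1: offset=15 data="fU" -> buffer=???????????????fU -> prefix_len=0
Fragment 2: offset=11 data="XZnR" -> buffer=???????????XZnRfU -> prefix_len=0
Fragment 3: offset=9 data="Rt" -> buffer=?????????RtXZnRfU -> prefix_len=0
Fragment 4: offset=0 data="cqtJ" -> buffer=cqtJ?????RtXZnRfU -> prefix_len=4
Fragment 5: offset=4 data="ZDqsT" -> buffer=cqtJZDqsTRtXZnRfU -> prefix_len=17

Answer: 0 0 0 4 17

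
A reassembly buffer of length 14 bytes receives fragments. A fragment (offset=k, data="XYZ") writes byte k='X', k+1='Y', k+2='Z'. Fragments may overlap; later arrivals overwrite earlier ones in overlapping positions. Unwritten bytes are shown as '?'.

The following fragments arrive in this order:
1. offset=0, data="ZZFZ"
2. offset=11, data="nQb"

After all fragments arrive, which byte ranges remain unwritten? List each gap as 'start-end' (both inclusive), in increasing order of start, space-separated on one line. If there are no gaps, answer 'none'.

Answer: 4-10

Derivation:
Fragment 1: offset=0 len=4
Fragment 2: offset=11 len=3
Gaps: 4-10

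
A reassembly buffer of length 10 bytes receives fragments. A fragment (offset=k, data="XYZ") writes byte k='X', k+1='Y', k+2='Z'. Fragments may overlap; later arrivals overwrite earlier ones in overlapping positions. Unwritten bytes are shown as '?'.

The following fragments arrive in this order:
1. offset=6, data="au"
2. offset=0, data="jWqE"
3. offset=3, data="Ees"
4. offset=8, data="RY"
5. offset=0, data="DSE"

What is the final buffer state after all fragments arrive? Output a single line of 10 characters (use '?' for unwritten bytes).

Fragment 1: offset=6 data="au" -> buffer=??????au??
Fragment 2: offset=0 data="jWqE" -> buffer=jWqE??au??
Fragment 3: offset=3 data="Ees" -> buffer=jWqEesau??
Fragment 4: offset=8 data="RY" -> buffer=jWqEesauRY
Fragment 5: offset=0 data="DSE" -> buffer=DSEEesauRY

Answer: DSEEesauRY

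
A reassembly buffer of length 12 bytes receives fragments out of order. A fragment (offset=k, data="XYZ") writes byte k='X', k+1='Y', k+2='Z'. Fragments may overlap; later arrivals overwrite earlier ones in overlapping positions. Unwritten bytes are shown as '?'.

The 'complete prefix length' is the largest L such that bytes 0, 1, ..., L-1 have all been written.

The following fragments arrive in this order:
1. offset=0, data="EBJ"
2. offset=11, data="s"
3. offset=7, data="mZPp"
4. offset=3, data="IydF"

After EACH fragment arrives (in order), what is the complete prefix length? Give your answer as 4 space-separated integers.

Fragment 1: offset=0 data="EBJ" -> buffer=EBJ????????? -> prefix_len=3
Fragment 2: offset=11 data="s" -> buffer=EBJ????????s -> prefix_len=3
Fragment 3: offset=7 data="mZPp" -> buffer=EBJ????mZPps -> prefix_len=3
Fragment 4: offset=3 data="IydF" -> buffer=EBJIydFmZPps -> prefix_len=12

Answer: 3 3 3 12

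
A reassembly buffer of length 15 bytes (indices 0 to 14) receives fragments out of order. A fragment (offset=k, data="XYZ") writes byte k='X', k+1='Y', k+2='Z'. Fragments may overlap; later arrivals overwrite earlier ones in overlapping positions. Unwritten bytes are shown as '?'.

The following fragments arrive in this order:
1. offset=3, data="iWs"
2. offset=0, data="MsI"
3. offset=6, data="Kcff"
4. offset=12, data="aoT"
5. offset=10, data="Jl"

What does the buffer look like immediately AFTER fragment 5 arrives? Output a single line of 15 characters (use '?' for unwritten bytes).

Answer: MsIiWsKcffJlaoT

Derivation:
Fragment 1: offset=3 data="iWs" -> buffer=???iWs?????????
Fragment 2: offset=0 data="MsI" -> buffer=MsIiWs?????????
Fragment 3: offset=6 data="Kcff" -> buffer=MsIiWsKcff?????
Fragment 4: offset=12 data="aoT" -> buffer=MsIiWsKcff??aoT
Fragment 5: offset=10 data="Jl" -> buffer=MsIiWsKcffJlaoT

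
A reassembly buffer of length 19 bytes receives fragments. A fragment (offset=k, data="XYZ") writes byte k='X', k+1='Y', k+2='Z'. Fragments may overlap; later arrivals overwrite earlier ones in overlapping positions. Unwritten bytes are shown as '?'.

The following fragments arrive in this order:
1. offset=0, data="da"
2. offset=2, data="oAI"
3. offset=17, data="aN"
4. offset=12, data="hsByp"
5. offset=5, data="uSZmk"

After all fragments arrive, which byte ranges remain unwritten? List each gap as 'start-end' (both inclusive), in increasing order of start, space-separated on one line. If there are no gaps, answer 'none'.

Answer: 10-11

Derivation:
Fragment 1: offset=0 len=2
Fragment 2: offset=2 len=3
Fragment 3: offset=17 len=2
Fragment 4: offset=12 len=5
Fragment 5: offset=5 len=5
Gaps: 10-11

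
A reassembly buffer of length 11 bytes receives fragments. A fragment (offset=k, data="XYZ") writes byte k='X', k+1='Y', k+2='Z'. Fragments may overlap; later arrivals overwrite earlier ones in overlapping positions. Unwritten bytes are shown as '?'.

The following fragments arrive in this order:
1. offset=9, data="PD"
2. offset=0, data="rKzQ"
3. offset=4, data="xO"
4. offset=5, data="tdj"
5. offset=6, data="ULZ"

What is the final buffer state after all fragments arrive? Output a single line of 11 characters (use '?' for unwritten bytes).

Answer: rKzQxtULZPD

Derivation:
Fragment 1: offset=9 data="PD" -> buffer=?????????PD
Fragment 2: offset=0 data="rKzQ" -> buffer=rKzQ?????PD
Fragment 3: offset=4 data="xO" -> buffer=rKzQxO???PD
Fragment 4: offset=5 data="tdj" -> buffer=rKzQxtdj?PD
Fragment 5: offset=6 data="ULZ" -> buffer=rKzQxtULZPD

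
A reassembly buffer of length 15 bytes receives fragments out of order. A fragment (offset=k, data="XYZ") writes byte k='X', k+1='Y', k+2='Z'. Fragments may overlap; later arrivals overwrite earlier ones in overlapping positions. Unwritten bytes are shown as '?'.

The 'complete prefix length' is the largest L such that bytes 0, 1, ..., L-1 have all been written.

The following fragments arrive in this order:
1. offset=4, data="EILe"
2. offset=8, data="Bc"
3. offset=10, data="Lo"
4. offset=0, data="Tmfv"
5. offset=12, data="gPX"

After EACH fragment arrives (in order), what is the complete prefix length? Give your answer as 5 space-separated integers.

Fragment 1: offset=4 data="EILe" -> buffer=????EILe??????? -> prefix_len=0
Fragment 2: offset=8 data="Bc" -> buffer=????EILeBc????? -> prefix_len=0
Fragment 3: offset=10 data="Lo" -> buffer=????EILeBcLo??? -> prefix_len=0
Fragment 4: offset=0 data="Tmfv" -> buffer=TmfvEILeBcLo??? -> prefix_len=12
Fragment 5: offset=12 data="gPX" -> buffer=TmfvEILeBcLogPX -> prefix_len=15

Answer: 0 0 0 12 15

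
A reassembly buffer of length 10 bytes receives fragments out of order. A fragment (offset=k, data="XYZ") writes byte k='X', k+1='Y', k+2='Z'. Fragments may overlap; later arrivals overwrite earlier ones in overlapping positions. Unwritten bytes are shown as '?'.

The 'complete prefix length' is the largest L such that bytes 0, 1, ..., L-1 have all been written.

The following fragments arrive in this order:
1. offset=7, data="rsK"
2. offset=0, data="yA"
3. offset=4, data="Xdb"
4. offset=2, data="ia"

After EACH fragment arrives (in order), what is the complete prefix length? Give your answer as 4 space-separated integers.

Fragment 1: offset=7 data="rsK" -> buffer=???????rsK -> prefix_len=0
Fragment 2: offset=0 data="yA" -> buffer=yA?????rsK -> prefix_len=2
Fragment 3: offset=4 data="Xdb" -> buffer=yA??XdbrsK -> prefix_len=2
Fragment 4: offset=2 data="ia" -> buffer=yAiaXdbrsK -> prefix_len=10

Answer: 0 2 2 10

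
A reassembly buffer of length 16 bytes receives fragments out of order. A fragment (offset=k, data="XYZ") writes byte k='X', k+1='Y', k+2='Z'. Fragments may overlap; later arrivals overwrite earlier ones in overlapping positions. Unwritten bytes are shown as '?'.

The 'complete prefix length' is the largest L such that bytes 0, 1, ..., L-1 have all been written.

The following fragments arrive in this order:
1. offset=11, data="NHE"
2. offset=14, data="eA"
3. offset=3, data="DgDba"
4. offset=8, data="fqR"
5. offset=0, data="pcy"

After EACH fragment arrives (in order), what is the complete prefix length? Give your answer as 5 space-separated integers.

Fragment 1: offset=11 data="NHE" -> buffer=???????????NHE?? -> prefix_len=0
Fragment 2: offset=14 data="eA" -> buffer=???????????NHEeA -> prefix_len=0
Fragment 3: offset=3 data="DgDba" -> buffer=???DgDba???NHEeA -> prefix_len=0
Fragment 4: offset=8 data="fqR" -> buffer=???DgDbafqRNHEeA -> prefix_len=0
Fragment 5: offset=0 data="pcy" -> buffer=pcyDgDbafqRNHEeA -> prefix_len=16

Answer: 0 0 0 0 16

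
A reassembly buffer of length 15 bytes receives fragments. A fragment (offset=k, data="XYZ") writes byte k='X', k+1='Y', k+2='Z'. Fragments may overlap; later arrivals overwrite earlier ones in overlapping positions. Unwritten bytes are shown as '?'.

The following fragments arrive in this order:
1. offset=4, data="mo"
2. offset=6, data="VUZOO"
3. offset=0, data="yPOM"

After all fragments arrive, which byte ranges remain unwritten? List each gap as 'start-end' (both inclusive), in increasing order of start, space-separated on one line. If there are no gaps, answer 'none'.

Fragment 1: offset=4 len=2
Fragment 2: offset=6 len=5
Fragment 3: offset=0 len=4
Gaps: 11-14

Answer: 11-14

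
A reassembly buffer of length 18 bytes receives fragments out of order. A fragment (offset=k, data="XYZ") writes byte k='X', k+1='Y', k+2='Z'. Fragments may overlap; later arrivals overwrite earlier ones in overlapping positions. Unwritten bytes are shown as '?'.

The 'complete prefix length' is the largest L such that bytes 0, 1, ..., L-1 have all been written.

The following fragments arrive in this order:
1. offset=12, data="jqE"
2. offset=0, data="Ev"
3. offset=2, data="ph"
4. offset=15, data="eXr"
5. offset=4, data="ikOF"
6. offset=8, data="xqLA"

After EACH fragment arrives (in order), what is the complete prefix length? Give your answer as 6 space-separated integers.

Answer: 0 2 4 4 8 18

Derivation:
Fragment 1: offset=12 data="jqE" -> buffer=????????????jqE??? -> prefix_len=0
Fragment 2: offset=0 data="Ev" -> buffer=Ev??????????jqE??? -> prefix_len=2
Fragment 3: offset=2 data="ph" -> buffer=Evph????????jqE??? -> prefix_len=4
Fragment 4: offset=15 data="eXr" -> buffer=Evph????????jqEeXr -> prefix_len=4
Fragment 5: offset=4 data="ikOF" -> buffer=EvphikOF????jqEeXr -> prefix_len=8
Fragment 6: offset=8 data="xqLA" -> buffer=EvphikOFxqLAjqEeXr -> prefix_len=18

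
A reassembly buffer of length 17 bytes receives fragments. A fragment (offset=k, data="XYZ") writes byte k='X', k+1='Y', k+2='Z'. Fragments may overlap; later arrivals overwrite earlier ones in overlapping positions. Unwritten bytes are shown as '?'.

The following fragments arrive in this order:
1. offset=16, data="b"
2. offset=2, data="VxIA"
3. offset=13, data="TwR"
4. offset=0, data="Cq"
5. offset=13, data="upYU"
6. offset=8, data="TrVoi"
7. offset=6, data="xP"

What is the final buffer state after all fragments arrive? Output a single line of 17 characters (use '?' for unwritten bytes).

Answer: CqVxIAxPTrVoiupYU

Derivation:
Fragment 1: offset=16 data="b" -> buffer=????????????????b
Fragment 2: offset=2 data="VxIA" -> buffer=??VxIA??????????b
Fragment 3: offset=13 data="TwR" -> buffer=??VxIA???????TwRb
Fragment 4: offset=0 data="Cq" -> buffer=CqVxIA???????TwRb
Fragment 5: offset=13 data="upYU" -> buffer=CqVxIA???????upYU
Fragment 6: offset=8 data="TrVoi" -> buffer=CqVxIA??TrVoiupYU
Fragment 7: offset=6 data="xP" -> buffer=CqVxIAxPTrVoiupYU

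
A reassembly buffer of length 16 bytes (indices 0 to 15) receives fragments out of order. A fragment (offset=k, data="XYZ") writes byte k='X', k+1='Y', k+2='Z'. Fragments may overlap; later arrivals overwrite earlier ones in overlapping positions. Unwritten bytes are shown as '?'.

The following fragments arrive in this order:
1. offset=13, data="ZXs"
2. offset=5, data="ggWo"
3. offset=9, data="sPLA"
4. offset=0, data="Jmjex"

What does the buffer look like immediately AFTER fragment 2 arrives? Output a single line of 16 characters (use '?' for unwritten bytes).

Fragment 1: offset=13 data="ZXs" -> buffer=?????????????ZXs
Fragment 2: offset=5 data="ggWo" -> buffer=?????ggWo????ZXs

Answer: ?????ggWo????ZXs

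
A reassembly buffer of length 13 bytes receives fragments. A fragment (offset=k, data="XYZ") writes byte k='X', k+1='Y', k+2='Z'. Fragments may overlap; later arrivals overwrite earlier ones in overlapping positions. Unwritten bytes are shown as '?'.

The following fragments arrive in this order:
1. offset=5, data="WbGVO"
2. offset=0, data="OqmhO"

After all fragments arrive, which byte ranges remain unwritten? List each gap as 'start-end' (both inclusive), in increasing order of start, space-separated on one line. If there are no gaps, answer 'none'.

Fragment 1: offset=5 len=5
Fragment 2: offset=0 len=5
Gaps: 10-12

Answer: 10-12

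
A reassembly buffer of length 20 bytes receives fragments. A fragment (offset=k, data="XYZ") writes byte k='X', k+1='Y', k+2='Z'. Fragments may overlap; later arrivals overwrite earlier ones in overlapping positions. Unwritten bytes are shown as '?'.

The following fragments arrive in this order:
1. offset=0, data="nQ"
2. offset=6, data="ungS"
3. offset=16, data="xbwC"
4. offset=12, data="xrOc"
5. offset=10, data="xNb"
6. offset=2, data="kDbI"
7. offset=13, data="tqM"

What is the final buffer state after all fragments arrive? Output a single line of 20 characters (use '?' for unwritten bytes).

Fragment 1: offset=0 data="nQ" -> buffer=nQ??????????????????
Fragment 2: offset=6 data="ungS" -> buffer=nQ????ungS??????????
Fragment 3: offset=16 data="xbwC" -> buffer=nQ????ungS??????xbwC
Fragment 4: offset=12 data="xrOc" -> buffer=nQ????ungS??xrOcxbwC
Fragment 5: offset=10 data="xNb" -> buffer=nQ????ungSxNbrOcxbwC
Fragment 6: offset=2 data="kDbI" -> buffer=nQkDbIungSxNbrOcxbwC
Fragment 7: offset=13 data="tqM" -> buffer=nQkDbIungSxNbtqMxbwC

Answer: nQkDbIungSxNbtqMxbwC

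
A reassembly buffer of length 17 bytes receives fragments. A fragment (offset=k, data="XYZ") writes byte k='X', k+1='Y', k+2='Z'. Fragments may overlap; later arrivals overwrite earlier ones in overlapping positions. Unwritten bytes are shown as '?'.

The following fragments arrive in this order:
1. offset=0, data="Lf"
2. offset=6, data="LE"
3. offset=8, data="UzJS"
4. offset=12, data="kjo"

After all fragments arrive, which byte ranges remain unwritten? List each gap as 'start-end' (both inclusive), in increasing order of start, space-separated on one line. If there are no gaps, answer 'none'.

Answer: 2-5 15-16

Derivation:
Fragment 1: offset=0 len=2
Fragment 2: offset=6 len=2
Fragment 3: offset=8 len=4
Fragment 4: offset=12 len=3
Gaps: 2-5 15-16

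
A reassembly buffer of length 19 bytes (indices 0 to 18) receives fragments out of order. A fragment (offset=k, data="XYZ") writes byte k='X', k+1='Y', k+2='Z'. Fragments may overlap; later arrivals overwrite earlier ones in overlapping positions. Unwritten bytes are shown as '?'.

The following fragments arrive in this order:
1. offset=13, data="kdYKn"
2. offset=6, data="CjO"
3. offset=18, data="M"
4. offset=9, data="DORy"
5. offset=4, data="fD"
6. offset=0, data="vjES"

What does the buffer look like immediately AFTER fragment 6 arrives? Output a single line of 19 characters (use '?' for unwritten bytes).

Fragment 1: offset=13 data="kdYKn" -> buffer=?????????????kdYKn?
Fragment 2: offset=6 data="CjO" -> buffer=??????CjO????kdYKn?
Fragment 3: offset=18 data="M" -> buffer=??????CjO????kdYKnM
Fragment 4: offset=9 data="DORy" -> buffer=??????CjODORykdYKnM
Fragment 5: offset=4 data="fD" -> buffer=????fDCjODORykdYKnM
Fragment 6: offset=0 data="vjES" -> buffer=vjESfDCjODORykdYKnM

Answer: vjESfDCjODORykdYKnM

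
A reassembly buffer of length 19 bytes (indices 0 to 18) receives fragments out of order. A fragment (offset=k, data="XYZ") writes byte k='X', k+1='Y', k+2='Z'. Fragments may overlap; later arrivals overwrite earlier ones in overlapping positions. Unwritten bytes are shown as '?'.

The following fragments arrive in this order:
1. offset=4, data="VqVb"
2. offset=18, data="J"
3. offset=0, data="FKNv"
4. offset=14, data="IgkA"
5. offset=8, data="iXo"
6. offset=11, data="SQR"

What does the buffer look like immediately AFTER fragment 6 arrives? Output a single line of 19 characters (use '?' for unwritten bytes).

Answer: FKNvVqVbiXoSQRIgkAJ

Derivation:
Fragment 1: offset=4 data="VqVb" -> buffer=????VqVb???????????
Fragment 2: offset=18 data="J" -> buffer=????VqVb??????????J
Fragment 3: offset=0 data="FKNv" -> buffer=FKNvVqVb??????????J
Fragment 4: offset=14 data="IgkA" -> buffer=FKNvVqVb??????IgkAJ
Fragment 5: offset=8 data="iXo" -> buffer=FKNvVqVbiXo???IgkAJ
Fragment 6: offset=11 data="SQR" -> buffer=FKNvVqVbiXoSQRIgkAJ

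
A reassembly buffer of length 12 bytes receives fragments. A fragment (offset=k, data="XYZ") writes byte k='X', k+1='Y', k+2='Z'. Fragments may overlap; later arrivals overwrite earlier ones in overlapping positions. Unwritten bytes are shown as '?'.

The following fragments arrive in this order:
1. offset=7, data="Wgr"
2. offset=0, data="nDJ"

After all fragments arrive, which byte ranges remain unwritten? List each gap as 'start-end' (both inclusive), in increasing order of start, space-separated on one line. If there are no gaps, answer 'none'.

Fragment 1: offset=7 len=3
Fragment 2: offset=0 len=3
Gaps: 3-6 10-11

Answer: 3-6 10-11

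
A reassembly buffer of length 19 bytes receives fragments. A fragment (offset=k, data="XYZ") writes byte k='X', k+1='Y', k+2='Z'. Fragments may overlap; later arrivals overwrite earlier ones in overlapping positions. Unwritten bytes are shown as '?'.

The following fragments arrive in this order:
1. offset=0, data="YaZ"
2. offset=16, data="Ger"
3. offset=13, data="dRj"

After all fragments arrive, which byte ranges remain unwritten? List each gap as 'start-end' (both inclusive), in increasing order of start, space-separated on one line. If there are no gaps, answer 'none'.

Fragment 1: offset=0 len=3
Fragment 2: offset=16 len=3
Fragment 3: offset=13 len=3
Gaps: 3-12

Answer: 3-12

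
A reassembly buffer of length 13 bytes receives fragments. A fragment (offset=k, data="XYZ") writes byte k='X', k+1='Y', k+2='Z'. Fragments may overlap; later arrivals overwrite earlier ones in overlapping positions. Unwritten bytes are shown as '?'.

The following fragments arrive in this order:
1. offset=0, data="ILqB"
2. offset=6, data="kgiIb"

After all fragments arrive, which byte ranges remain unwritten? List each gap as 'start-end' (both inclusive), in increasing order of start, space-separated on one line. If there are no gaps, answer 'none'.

Fragment 1: offset=0 len=4
Fragment 2: offset=6 len=5
Gaps: 4-5 11-12

Answer: 4-5 11-12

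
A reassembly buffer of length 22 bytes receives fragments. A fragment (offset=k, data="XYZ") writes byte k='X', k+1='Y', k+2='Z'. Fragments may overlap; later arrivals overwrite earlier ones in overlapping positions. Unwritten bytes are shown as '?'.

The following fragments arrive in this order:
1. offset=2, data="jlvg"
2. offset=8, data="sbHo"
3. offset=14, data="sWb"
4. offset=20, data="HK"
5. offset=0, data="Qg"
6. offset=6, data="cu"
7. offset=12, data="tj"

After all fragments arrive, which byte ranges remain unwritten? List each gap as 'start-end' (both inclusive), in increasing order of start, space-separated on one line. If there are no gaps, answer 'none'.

Fragment 1: offset=2 len=4
Fragment 2: offset=8 len=4
Fragment 3: offset=14 len=3
Fragment 4: offset=20 len=2
Fragment 5: offset=0 len=2
Fragment 6: offset=6 len=2
Fragment 7: offset=12 len=2
Gaps: 17-19

Answer: 17-19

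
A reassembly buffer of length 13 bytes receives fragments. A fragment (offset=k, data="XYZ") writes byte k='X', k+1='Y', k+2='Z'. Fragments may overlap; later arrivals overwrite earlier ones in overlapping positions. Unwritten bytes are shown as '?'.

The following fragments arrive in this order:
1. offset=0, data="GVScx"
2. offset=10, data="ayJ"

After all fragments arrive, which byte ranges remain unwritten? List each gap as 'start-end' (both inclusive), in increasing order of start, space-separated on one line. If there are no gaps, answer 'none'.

Fragment 1: offset=0 len=5
Fragment 2: offset=10 len=3
Gaps: 5-9

Answer: 5-9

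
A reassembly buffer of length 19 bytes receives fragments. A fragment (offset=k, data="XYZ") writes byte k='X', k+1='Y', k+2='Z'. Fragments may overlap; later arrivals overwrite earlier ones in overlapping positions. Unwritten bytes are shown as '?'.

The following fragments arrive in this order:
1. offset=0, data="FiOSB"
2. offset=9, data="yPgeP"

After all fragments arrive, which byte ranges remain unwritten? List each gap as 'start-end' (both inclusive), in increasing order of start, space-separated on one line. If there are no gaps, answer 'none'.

Answer: 5-8 14-18

Derivation:
Fragment 1: offset=0 len=5
Fragment 2: offset=9 len=5
Gaps: 5-8 14-18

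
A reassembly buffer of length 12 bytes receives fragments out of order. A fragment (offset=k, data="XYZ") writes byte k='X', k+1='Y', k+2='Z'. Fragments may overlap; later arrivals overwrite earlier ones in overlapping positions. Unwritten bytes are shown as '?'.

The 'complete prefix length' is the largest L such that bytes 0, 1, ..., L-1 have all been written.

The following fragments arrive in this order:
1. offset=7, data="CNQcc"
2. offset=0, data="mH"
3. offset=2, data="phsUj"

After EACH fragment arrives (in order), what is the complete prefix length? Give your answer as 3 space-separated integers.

Fragment 1: offset=7 data="CNQcc" -> buffer=???????CNQcc -> prefix_len=0
Fragment 2: offset=0 data="mH" -> buffer=mH?????CNQcc -> prefix_len=2
Fragment 3: offset=2 data="phsUj" -> buffer=mHphsUjCNQcc -> prefix_len=12

Answer: 0 2 12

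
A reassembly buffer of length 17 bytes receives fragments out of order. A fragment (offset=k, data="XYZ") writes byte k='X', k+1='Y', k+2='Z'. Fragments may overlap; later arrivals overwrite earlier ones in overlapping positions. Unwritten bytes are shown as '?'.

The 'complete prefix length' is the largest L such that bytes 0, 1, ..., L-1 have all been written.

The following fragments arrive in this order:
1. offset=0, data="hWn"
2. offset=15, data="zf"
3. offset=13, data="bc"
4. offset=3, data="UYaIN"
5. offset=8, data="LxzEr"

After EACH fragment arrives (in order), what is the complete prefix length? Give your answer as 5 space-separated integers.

Fragment 1: offset=0 data="hWn" -> buffer=hWn?????????????? -> prefix_len=3
Fragment 2: offset=15 data="zf" -> buffer=hWn????????????zf -> prefix_len=3
Fragment 3: offset=13 data="bc" -> buffer=hWn??????????bczf -> prefix_len=3
Fragment 4: offset=3 data="UYaIN" -> buffer=hWnUYaIN?????bczf -> prefix_len=8
Fragment 5: offset=8 data="LxzEr" -> buffer=hWnUYaINLxzErbczf -> prefix_len=17

Answer: 3 3 3 8 17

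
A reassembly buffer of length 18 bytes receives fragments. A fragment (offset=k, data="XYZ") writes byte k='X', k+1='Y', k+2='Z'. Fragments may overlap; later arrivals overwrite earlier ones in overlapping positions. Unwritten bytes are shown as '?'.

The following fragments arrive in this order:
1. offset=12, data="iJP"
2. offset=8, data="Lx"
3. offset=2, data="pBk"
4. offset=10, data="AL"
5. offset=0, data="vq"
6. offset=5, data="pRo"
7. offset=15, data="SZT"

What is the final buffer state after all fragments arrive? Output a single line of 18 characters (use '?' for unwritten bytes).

Fragment 1: offset=12 data="iJP" -> buffer=????????????iJP???
Fragment 2: offset=8 data="Lx" -> buffer=????????Lx??iJP???
Fragment 3: offset=2 data="pBk" -> buffer=??pBk???Lx??iJP???
Fragment 4: offset=10 data="AL" -> buffer=??pBk???LxALiJP???
Fragment 5: offset=0 data="vq" -> buffer=vqpBk???LxALiJP???
Fragment 6: offset=5 data="pRo" -> buffer=vqpBkpRoLxALiJP???
Fragment 7: offset=15 data="SZT" -> buffer=vqpBkpRoLxALiJPSZT

Answer: vqpBkpRoLxALiJPSZT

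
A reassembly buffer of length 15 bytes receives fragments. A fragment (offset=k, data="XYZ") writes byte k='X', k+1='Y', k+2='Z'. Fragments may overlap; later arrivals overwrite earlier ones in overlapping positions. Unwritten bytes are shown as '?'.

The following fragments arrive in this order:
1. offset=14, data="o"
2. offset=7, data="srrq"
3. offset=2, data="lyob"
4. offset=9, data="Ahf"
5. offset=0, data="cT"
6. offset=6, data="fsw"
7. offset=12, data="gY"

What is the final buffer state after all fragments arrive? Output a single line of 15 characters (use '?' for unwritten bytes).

Answer: cTlyobfswAhfgYo

Derivation:
Fragment 1: offset=14 data="o" -> buffer=??????????????o
Fragment 2: offset=7 data="srrq" -> buffer=???????srrq???o
Fragment 3: offset=2 data="lyob" -> buffer=??lyob?srrq???o
Fragment 4: offset=9 data="Ahf" -> buffer=??lyob?srAhf??o
Fragment 5: offset=0 data="cT" -> buffer=cTlyob?srAhf??o
Fragment 6: offset=6 data="fsw" -> buffer=cTlyobfswAhf??o
Fragment 7: offset=12 data="gY" -> buffer=cTlyobfswAhfgYo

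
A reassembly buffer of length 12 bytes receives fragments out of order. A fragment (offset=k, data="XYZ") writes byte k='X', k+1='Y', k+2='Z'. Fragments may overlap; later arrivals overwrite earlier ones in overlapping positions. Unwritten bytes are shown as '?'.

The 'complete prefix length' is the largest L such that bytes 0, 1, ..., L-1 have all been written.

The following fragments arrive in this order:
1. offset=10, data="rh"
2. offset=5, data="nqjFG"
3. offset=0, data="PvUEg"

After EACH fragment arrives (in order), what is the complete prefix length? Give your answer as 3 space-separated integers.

Fragment 1: offset=10 data="rh" -> buffer=??????????rh -> prefix_len=0
Fragment 2: offset=5 data="nqjFG" -> buffer=?????nqjFGrh -> prefix_len=0
Fragment 3: offset=0 data="PvUEg" -> buffer=PvUEgnqjFGrh -> prefix_len=12

Answer: 0 0 12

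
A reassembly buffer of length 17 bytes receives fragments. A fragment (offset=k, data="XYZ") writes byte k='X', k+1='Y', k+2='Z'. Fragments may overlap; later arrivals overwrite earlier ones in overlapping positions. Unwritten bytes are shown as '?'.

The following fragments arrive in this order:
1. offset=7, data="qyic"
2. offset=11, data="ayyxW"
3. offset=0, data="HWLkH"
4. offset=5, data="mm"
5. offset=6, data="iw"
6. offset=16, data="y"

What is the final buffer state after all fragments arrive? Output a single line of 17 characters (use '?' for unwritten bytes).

Answer: HWLkHmiwyicayyxWy

Derivation:
Fragment 1: offset=7 data="qyic" -> buffer=???????qyic??????
Fragment 2: offset=11 data="ayyxW" -> buffer=???????qyicayyxW?
Fragment 3: offset=0 data="HWLkH" -> buffer=HWLkH??qyicayyxW?
Fragment 4: offset=5 data="mm" -> buffer=HWLkHmmqyicayyxW?
Fragment 5: offset=6 data="iw" -> buffer=HWLkHmiwyicayyxW?
Fragment 6: offset=16 data="y" -> buffer=HWLkHmiwyicayyxWy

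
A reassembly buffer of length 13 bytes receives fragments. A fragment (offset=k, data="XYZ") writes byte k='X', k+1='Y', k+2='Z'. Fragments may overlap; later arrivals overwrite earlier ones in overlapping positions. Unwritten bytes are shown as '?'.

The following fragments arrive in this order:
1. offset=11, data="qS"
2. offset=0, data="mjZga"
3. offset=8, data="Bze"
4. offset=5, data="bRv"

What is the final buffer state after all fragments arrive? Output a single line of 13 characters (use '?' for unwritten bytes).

Answer: mjZgabRvBzeqS

Derivation:
Fragment 1: offset=11 data="qS" -> buffer=???????????qS
Fragment 2: offset=0 data="mjZga" -> buffer=mjZga??????qS
Fragment 3: offset=8 data="Bze" -> buffer=mjZga???BzeqS
Fragment 4: offset=5 data="bRv" -> buffer=mjZgabRvBzeqS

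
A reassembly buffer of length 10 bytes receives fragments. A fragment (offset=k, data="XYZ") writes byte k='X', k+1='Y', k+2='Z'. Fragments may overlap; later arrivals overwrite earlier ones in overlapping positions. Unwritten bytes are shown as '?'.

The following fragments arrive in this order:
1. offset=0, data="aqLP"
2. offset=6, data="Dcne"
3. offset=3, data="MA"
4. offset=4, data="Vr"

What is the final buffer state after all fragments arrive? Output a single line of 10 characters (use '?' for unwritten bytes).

Fragment 1: offset=0 data="aqLP" -> buffer=aqLP??????
Fragment 2: offset=6 data="Dcne" -> buffer=aqLP??Dcne
Fragment 3: offset=3 data="MA" -> buffer=aqLMA?Dcne
Fragment 4: offset=4 data="Vr" -> buffer=aqLMVrDcne

Answer: aqLMVrDcne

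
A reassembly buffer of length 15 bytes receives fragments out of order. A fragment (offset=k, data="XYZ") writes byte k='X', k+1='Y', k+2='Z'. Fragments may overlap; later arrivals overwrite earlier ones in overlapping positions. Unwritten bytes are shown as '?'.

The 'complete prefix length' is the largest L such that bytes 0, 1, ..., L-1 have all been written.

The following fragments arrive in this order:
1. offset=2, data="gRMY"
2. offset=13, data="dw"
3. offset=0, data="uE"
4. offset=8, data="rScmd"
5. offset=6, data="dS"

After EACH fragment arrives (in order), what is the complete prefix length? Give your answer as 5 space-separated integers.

Answer: 0 0 6 6 15

Derivation:
Fragment 1: offset=2 data="gRMY" -> buffer=??gRMY????????? -> prefix_len=0
Fragment 2: offset=13 data="dw" -> buffer=??gRMY???????dw -> prefix_len=0
Fragment 3: offset=0 data="uE" -> buffer=uEgRMY???????dw -> prefix_len=6
Fragment 4: offset=8 data="rScmd" -> buffer=uEgRMY??rScmddw -> prefix_len=6
Fragment 5: offset=6 data="dS" -> buffer=uEgRMYdSrScmddw -> prefix_len=15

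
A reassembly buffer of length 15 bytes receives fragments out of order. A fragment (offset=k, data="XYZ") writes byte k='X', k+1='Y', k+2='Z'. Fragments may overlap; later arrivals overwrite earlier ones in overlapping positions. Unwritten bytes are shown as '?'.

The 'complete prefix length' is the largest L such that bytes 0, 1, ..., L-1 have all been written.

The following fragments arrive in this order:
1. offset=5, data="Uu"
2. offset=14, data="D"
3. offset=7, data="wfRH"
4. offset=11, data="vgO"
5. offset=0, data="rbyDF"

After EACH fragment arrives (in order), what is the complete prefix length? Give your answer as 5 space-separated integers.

Answer: 0 0 0 0 15

Derivation:
Fragment 1: offset=5 data="Uu" -> buffer=?????Uu???????? -> prefix_len=0
Fragment 2: offset=14 data="D" -> buffer=?????Uu???????D -> prefix_len=0
Fragment 3: offset=7 data="wfRH" -> buffer=?????UuwfRH???D -> prefix_len=0
Fragment 4: offset=11 data="vgO" -> buffer=?????UuwfRHvgOD -> prefix_len=0
Fragment 5: offset=0 data="rbyDF" -> buffer=rbyDFUuwfRHvgOD -> prefix_len=15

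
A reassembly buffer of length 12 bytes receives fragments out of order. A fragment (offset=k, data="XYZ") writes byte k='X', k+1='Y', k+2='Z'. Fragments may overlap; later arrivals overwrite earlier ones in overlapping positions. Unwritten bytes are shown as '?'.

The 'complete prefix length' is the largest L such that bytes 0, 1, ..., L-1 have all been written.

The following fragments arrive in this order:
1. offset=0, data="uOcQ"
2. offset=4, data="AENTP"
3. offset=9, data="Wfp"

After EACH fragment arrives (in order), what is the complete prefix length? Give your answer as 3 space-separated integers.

Answer: 4 9 12

Derivation:
Fragment 1: offset=0 data="uOcQ" -> buffer=uOcQ???????? -> prefix_len=4
Fragment 2: offset=4 data="AENTP" -> buffer=uOcQAENTP??? -> prefix_len=9
Fragment 3: offset=9 data="Wfp" -> buffer=uOcQAENTPWfp -> prefix_len=12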